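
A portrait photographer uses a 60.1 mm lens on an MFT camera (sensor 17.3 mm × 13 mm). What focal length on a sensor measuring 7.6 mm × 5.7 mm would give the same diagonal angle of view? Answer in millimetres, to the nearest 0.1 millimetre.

26.4 mm

Sensor diagonal = √(17.3² + 13²) = √468.2900 ≈ 21.6400 mm.
Sensor diagonal = √(7.6² + 5.7²) = √90.2500 ≈ 9.5000 mm.
Equal angle of view means equal diagonal/f ratio, so f₂ = f₁ · (diagonal₂/diagonal₁) = 60.1 × 9.5000/21.6400.
f₂ = 60.1 × 0.43900 ≈ 26.384 mm.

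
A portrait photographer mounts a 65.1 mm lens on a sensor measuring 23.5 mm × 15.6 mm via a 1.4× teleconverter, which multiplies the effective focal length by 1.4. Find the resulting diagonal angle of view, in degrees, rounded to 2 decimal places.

Effective focal length f = 65.1 × 1.4 = 91.14 mm.
Sensor diagonal = √(23.5² + 15.6²) = √795.6100 ≈ 28.2066 mm.
α = 2·arctan(28.207 / (2 × 91.14)) = 2·arctan(0.15474) ≈ 17.5927°.

17.59°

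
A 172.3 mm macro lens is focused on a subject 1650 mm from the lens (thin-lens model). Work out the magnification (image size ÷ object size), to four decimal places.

0.1166×

Thin lens: 1/f = 1/dₒ + 1/dᵢ → 1/dᵢ = 1/172.3 − 1/1650 = 0.0051978 mm⁻¹, so dᵢ ≈ 192.3902 mm.
Magnification m = dᵢ/dₒ = 192.3902/1650 ≈ 0.11660.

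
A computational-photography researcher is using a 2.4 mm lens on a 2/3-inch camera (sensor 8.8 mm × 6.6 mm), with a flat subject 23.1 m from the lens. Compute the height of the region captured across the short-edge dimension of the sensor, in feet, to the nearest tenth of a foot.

208.4 ft

dₒ: 23.1 m = 23100 mm.
Similar triangles through the lens centre give W/dₒ = h/dᵢ; with 1/f = 1/dₒ + 1/dᵢ this gives W = h·(dₒ − f)/f.
W = 6.6 mm × (23100 − 2.4) / 2.4 = 6.6 × 9624.0000 ≈ 63518.400 mm = 63518.400/304.8 ft = 208.394 ft.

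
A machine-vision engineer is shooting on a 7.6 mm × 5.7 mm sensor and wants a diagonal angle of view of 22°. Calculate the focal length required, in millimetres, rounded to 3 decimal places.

24.437 mm

Sensor diagonal = √(7.6² + 5.7²) = √90.2500 ≈ 9.5000 mm.
From α = 2·arctan(d/2f) we get f = d / (2·tan(α/2)).
With d = 9.5000 mm and α/2 = 11°, tan(α/2) ≈ 0.19438, so f ≈ 9.5000 / 0.38876 ≈ 24.4366 mm.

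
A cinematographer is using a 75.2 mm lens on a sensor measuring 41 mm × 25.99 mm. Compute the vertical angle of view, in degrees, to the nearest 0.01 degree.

Angle of view α = 2·arctan(h/2f) with h = 25.99 mm and f = 75.2 mm.
h/2f = 0.17281; arctan(0.17281) ≈ 9.8042°, so α ≈ 19.6084°.

19.61°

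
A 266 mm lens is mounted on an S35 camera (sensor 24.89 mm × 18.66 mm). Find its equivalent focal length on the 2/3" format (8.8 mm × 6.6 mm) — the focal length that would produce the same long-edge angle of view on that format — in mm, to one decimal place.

Equal angle of view means equal width/f ratio, so f₂ = f₁ · (width₂/width₁) = 266 × 8.8/24.89.
f₂ = 266 × 0.35356 ≈ 94.046 mm.

94.0 mm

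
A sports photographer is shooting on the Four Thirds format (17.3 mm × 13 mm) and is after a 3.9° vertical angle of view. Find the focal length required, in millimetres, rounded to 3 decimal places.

From α = 2·arctan(h/2f) we get f = h / (2·tan(α/2)).
With h = 13 mm and α/2 = 1.95°, tan(α/2) ≈ 0.03405, so f ≈ 13 / 0.06809 ≈ 190.9122 mm.

190.912 mm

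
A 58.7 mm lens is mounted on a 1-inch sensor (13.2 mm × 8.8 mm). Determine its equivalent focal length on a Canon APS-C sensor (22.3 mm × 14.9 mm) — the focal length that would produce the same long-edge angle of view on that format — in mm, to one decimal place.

Equal angle of view means equal width/f ratio, so f₂ = f₁ · (width₂/width₁) = 58.7 × 22.3/13.2.
f₂ = 58.7 × 1.68939 ≈ 99.167 mm.

99.2 mm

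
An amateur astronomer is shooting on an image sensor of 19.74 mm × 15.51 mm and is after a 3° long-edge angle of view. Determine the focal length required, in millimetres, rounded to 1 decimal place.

376.9 mm

From α = 2·arctan(w/2f) we get f = w / (2·tan(α/2)).
With w = 19.74 mm and α/2 = 1.5°, tan(α/2) ≈ 0.02619, so f ≈ 19.74 / 0.05237 ≈ 376.9201 mm.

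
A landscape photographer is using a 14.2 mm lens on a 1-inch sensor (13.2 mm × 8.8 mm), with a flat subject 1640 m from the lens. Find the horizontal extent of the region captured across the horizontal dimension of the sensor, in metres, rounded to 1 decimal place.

1524.5 m

dₒ: 1640 m = 1.64e+06 mm.
Similar triangles through the lens centre give W/dₒ = w/dᵢ; with 1/f = 1/dₒ + 1/dᵢ this gives W = w·(dₒ − f)/f.
W = 13.2 mm × (1.64e+06 − 14.2) / 14.2 = 13.2 × 115491.9577 ≈ 1524493.842 mm = 1524.49 m.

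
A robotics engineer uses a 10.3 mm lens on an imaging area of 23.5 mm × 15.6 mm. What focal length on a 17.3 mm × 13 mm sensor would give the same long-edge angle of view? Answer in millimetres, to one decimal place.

7.6 mm

Equal angle of view means equal width/f ratio, so f₂ = f₁ · (width₂/width₁) = 10.3 × 17.3/23.5.
f₂ = 10.3 × 0.73617 ≈ 7.583 mm.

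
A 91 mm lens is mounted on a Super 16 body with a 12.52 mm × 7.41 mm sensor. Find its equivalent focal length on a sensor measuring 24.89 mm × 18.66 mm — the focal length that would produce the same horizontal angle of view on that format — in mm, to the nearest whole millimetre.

Equal angle of view means equal width/f ratio, so f₂ = f₁ · (width₂/width₁) = 91 × 24.89/12.52.
f₂ = 91 × 1.98802 ≈ 180.910 mm.

181 mm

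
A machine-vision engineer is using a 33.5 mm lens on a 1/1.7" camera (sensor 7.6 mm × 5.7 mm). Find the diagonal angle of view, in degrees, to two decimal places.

16.14°

Sensor diagonal = √(7.6² + 5.7²) = √90.2500 ≈ 9.5000 mm.
Angle of view α = 2·arctan(d/2f) with d = 9.5000 mm and f = 33.5 mm.
d/2f = 0.14179; arctan(0.14179) ≈ 8.0702°, so α ≈ 16.1405°.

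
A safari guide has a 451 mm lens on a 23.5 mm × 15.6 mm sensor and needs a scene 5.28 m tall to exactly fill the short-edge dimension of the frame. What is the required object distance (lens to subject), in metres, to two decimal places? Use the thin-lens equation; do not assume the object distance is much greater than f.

153.10 m

W: 5.28 m = 5280 mm.
Magnification m = h/W = dᵢ/dₒ; combined with 1/f = 1/dₒ + 1/dᵢ this gives dₒ = f·(1 + W/h).
dₒ = 451 mm × (1 + 5280/15.6) = 451 × 339.4615 ≈ 153097.154 mm = 153.097 m.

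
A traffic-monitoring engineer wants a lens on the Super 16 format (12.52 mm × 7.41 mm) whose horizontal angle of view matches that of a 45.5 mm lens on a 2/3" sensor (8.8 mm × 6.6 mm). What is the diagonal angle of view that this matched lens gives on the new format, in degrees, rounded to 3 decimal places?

Equal horizontal AOV ⇒ f₂ = f₁ · 12.52/8.8 = 45.5 × 1.42273 ≈ 64.7341 mm.
Sensor diagonal = √(12.52² + 7.41²) = √211.6585 ≈ 14.5485 mm.
Diagonal AOV on the new format = 2·arctan(14.5485 / (2 × 64.7341)) = 2·arctan(0.11237) ≈ 12.8230°.

12.823°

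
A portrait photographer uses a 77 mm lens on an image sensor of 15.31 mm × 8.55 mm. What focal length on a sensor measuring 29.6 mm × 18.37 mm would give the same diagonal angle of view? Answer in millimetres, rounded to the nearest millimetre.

Sensor diagonal = √(15.31² + 8.55²) = √307.4986 ≈ 17.5356 mm.
Sensor diagonal = √(29.6² + 18.37²) = √1213.6169 ≈ 34.8370 mm.
Equal angle of view means equal diagonal/f ratio, so f₂ = f₁ · (diagonal₂/diagonal₁) = 77 × 34.8370/17.5356.
f₂ = 77 × 1.98664 ≈ 152.971 mm.

153 mm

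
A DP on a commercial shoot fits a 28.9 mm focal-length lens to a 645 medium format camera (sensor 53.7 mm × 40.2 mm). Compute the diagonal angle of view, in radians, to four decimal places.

1.7191 rad

Sensor diagonal = √(53.7² + 40.2²) = √4499.7300 ≈ 67.0800 mm.
Angle of view α = 2·arctan(d/2f) with d = 67.0800 mm and f = 28.9 mm.
d/2f = 1.16055; arctan(1.16055) ≈ 0.8596 rad, so α ≈ 1.7191 rad.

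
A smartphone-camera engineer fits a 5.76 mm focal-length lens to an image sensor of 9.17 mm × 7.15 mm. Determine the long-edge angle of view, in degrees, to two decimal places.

Angle of view α = 2·arctan(w/2f) with w = 9.17 mm and f = 5.76 mm.
w/2f = 0.79601; arctan(0.79601) ≈ 38.5200°, so α ≈ 77.0401°.

77.04°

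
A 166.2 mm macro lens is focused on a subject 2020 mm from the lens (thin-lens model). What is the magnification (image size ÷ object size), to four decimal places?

0.0897×

Thin lens: 1/f = 1/dₒ + 1/dᵢ → 1/dᵢ = 1/166.2 − 1/2020 = 0.0055218 mm⁻¹, so dᵢ ≈ 181.1004 mm.
Magnification m = dᵢ/dₒ = 181.1004/2020 ≈ 0.08965.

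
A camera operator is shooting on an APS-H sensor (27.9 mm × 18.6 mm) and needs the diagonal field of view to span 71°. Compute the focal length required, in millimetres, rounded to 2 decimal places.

Sensor diagonal = √(27.9² + 18.6²) = √1124.3700 ≈ 33.5316 mm.
From α = 2·arctan(d/2f) we get f = d / (2·tan(α/2)).
With d = 33.5316 mm and α/2 = 35.5°, tan(α/2) ≈ 0.71329, so f ≈ 33.5316 / 1.42659 ≈ 23.5048 mm.

23.50 mm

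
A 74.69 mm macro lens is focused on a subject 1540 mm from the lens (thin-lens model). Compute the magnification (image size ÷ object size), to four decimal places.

0.0510×

Thin lens: 1/f = 1/dₒ + 1/dᵢ → 1/dᵢ = 1/74.69 − 1/1540 = 0.0127393 mm⁻¹, so dᵢ ≈ 78.4971 mm.
Magnification m = dᵢ/dₒ = 78.4971/1540 ≈ 0.05097.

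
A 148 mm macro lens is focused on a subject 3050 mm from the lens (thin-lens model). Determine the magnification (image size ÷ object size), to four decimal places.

0.0510×

Thin lens: 1/f = 1/dₒ + 1/dᵢ → 1/dᵢ = 1/148 − 1/3050 = 0.0064289 mm⁻¹, so dᵢ ≈ 155.5479 mm.
Magnification m = dᵢ/dₒ = 155.5479/3050 ≈ 0.05100.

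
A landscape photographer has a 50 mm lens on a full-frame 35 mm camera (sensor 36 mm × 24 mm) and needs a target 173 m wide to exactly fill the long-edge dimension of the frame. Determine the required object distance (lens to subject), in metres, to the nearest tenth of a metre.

240.3 m

W: 173 m = 173000 mm.
Magnification m = w/W = dᵢ/dₒ; combined with 1/f = 1/dₒ + 1/dᵢ this gives dₒ = f·(1 + W/w).
dₒ = 50 mm × (1 + 173000/36) = 50 × 4806.5556 ≈ 240327.778 mm = 240.328 m.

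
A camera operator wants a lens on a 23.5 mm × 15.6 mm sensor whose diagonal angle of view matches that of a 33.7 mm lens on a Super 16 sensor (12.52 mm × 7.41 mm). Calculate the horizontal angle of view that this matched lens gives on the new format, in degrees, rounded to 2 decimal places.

Sensor diagonal = √(12.52² + 7.41²) = √211.6585 ≈ 14.5485 mm.
Sensor diagonal = √(23.5² + 15.6²) = √795.6100 ≈ 28.2066 mm.
Equal diagonal AOV ⇒ f₂ = f₁ · 28.2066/14.5485 = 33.7 × 1.93880 ≈ 65.3374 mm.
Horizontal AOV on the new format = 2·arctan(23.5 / (2 × 65.3374)) = 2·arctan(0.17984) ≈ 20.3897°.

20.39°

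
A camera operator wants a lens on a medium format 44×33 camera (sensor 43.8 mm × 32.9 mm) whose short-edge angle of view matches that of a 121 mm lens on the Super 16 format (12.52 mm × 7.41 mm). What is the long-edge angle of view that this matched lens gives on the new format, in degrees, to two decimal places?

Equal short-edge AOV ⇒ f₂ = f₁ · 32.9/7.41 = 121 × 4.43995 ≈ 537.2335 mm.
Long-edge AOV on the new format = 2·arctan(43.8 / (2 × 537.2335)) = 2·arctan(0.04076) ≈ 4.6687°.

4.67°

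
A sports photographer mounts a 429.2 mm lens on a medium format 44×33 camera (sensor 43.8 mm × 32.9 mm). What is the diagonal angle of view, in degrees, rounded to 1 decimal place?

Sensor diagonal = √(43.8² + 32.9²) = √3000.8500 ≈ 54.7800 mm.
Angle of view α = 2·arctan(d/2f) with d = 54.7800 mm and f = 429.2 mm.
d/2f = 0.06382; arctan(0.06382) ≈ 3.6515°, so α ≈ 7.3029°.

7.3°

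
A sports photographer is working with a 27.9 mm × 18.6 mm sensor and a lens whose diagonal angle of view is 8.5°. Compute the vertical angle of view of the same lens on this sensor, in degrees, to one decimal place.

4.7°

Sensor diagonal = √(27.9² + 18.6²) = √1124.3700 ≈ 33.5316 mm.
From the diagonal AOV: f = 33.5316 / (2·tan(4.25°)) = 33.5316 / 0.14863 ≈ 225.6113 mm.
Vertical AOV = 2·arctan(18.6 / (2 × 225.6113)) = 2·arctan(0.04122) ≈ 4.7209°.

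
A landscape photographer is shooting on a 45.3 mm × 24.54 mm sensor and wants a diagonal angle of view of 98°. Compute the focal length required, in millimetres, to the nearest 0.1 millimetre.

22.4 mm

Sensor diagonal = √(45.3² + 24.54²) = √2654.3016 ≈ 51.5199 mm.
From α = 2·arctan(d/2f) we get f = d / (2·tan(α/2)).
With d = 51.5199 mm and α/2 = 49°, tan(α/2) ≈ 1.15037, so f ≈ 51.5199 / 2.30074 ≈ 22.3928 mm.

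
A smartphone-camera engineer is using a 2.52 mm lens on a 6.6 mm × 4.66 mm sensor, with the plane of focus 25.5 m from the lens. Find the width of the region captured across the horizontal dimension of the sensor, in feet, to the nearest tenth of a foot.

dₒ: 25.5 m = 25500 mm.
Similar triangles through the lens centre give W/dₒ = w/dᵢ; with 1/f = 1/dₒ + 1/dᵢ this gives W = w·(dₒ − f)/f.
W = 6.6 mm × (25500 − 2.52) / 2.52 = 6.6 × 10118.0476 ≈ 66779.114 mm = 66779.114/304.8 ft = 219.092 ft.

219.1 ft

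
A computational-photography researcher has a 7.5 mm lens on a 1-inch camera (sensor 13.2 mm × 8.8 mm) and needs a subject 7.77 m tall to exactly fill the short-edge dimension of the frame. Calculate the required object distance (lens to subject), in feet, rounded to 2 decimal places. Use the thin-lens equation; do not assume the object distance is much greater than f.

W: 7.77 m = 7770 mm.
Magnification m = h/W = dᵢ/dₒ; combined with 1/f = 1/dₒ + 1/dᵢ this gives dₒ = f·(1 + W/h).
dₒ = 7.5 mm × (1 + 7770/8.8) = 7.5 × 883.9545 ≈ 6629.659 mm = 6629.659/304.8 ft = 21.7509 ft.

21.75 ft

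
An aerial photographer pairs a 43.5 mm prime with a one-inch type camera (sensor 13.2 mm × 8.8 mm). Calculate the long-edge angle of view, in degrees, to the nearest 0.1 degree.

17.3°

Angle of view α = 2·arctan(w/2f) with w = 13.2 mm and f = 43.5 mm.
w/2f = 0.15172; arctan(0.15172) ≈ 8.6274°, so α ≈ 17.2547°.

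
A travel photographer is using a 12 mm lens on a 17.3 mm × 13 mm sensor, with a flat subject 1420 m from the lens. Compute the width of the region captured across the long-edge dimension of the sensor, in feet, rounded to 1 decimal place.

6716.4 ft

dₒ: 1420 m = 1.42e+06 mm.
Similar triangles through the lens centre give W/dₒ = w/dᵢ; with 1/f = 1/dₒ + 1/dᵢ this gives W = w·(dₒ − f)/f.
W = 17.3 mm × (1.42e+06 − 12) / 12 = 17.3 × 118332.3333 ≈ 2047149.367 mm = 2047149.367/304.8 ft = 6716.37 ft.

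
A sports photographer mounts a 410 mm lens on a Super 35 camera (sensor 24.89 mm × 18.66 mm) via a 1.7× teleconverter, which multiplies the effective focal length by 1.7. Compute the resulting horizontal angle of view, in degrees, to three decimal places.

2.046°

Effective focal length f = 410 × 1.7 = 697 mm.
α = 2·arctan(24.89 / (2 × 697)) = 2·arctan(0.01786) ≈ 2.0458°.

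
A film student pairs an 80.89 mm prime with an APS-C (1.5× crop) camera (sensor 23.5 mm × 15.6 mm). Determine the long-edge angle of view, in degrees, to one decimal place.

Angle of view α = 2·arctan(w/2f) with w = 23.5 mm and f = 80.89 mm.
w/2f = 0.14526; arctan(0.14526) ≈ 8.2649°, so α ≈ 16.5298°.

16.5°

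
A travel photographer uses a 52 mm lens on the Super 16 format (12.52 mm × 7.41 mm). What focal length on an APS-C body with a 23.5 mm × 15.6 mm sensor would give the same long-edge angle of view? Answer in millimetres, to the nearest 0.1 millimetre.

97.6 mm

Equal angle of view means equal width/f ratio, so f₂ = f₁ · (width₂/width₁) = 52 × 23.5/12.52.
f₂ = 52 × 1.87700 ≈ 97.604 mm.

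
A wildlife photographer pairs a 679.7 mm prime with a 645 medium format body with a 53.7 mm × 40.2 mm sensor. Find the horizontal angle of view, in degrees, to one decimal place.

Angle of view α = 2·arctan(w/2f) with w = 53.7 mm and f = 679.7 mm.
w/2f = 0.03950; arctan(0.03950) ≈ 2.2622°, so α ≈ 4.5243°.

4.5°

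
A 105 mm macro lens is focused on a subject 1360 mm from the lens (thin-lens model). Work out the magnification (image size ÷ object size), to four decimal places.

Thin lens: 1/f = 1/dₒ + 1/dᵢ → 1/dᵢ = 1/105 − 1/1360 = 0.0087885 mm⁻¹, so dᵢ ≈ 113.7849 mm.
Magnification m = dᵢ/dₒ = 113.7849/1360 ≈ 0.08367.

0.0837×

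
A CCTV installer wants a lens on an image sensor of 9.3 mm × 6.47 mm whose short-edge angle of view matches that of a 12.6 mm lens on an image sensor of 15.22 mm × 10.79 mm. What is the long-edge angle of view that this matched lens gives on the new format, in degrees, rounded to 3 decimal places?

Equal short-edge AOV ⇒ f₂ = f₁ · 6.47/10.79 = 12.6 × 0.59963 ≈ 7.5553 mm.
Long-edge AOV on the new format = 2·arctan(9.3 / (2 × 7.5553)) = 2·arctan(0.61546) ≈ 63.2212°.

63.221°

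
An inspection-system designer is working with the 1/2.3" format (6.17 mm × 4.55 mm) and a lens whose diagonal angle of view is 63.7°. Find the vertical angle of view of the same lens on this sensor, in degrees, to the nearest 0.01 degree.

40.48°

Sensor diagonal = √(6.17² + 4.55²) = √58.7714 ≈ 7.6663 mm.
From the diagonal AOV: f = 7.6663 / (2·tan(31.85°)) = 7.6663 / 1.24247 ≈ 6.1702 mm.
Vertical AOV = 2·arctan(4.55 / (2 × 6.1702)) = 2·arctan(0.36871) ≈ 40.4788°.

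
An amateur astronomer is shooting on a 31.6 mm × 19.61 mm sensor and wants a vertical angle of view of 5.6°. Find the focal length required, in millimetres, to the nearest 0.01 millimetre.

200.48 mm

From α = 2·arctan(h/2f) we get f = h / (2·tan(α/2)).
With h = 19.61 mm and α/2 = 2.8°, tan(α/2) ≈ 0.04891, so f ≈ 19.61 / 0.09782 ≈ 200.4778 mm.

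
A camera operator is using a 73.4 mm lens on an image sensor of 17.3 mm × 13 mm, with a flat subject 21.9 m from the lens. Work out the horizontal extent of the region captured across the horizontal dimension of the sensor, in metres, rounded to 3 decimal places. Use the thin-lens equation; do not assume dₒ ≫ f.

dₒ: 21.9 m = 21900 mm.
Similar triangles through the lens centre give W/dₒ = w/dᵢ; with 1/f = 1/dₒ + 1/dᵢ this gives W = w·(dₒ − f)/f.
W = 17.3 mm × (21900 − 73.4) / 73.4 = 17.3 × 297.3651 ≈ 5144.417 mm = 5.14442 m.

5.144 m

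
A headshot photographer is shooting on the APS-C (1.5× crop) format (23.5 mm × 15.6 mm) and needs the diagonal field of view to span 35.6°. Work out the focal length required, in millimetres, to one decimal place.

Sensor diagonal = √(23.5² + 15.6²) = √795.6100 ≈ 28.2066 mm.
From α = 2·arctan(d/2f) we get f = d / (2·tan(α/2)).
With d = 28.2066 mm and α/2 = 17.8°, tan(α/2) ≈ 0.32106, so f ≈ 28.2066 / 0.64213 ≈ 43.9266 mm.

43.9 mm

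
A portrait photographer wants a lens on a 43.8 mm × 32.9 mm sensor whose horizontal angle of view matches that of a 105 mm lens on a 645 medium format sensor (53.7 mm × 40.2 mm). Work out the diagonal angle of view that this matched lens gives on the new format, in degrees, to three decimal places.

Equal horizontal AOV ⇒ f₂ = f₁ · 43.8/53.7 = 105 × 0.81564 ≈ 85.6425 mm.
Sensor diagonal = √(43.8² + 32.9²) = √3000.8500 ≈ 54.7800 mm.
Diagonal AOV on the new format = 2·arctan(54.7800 / (2 × 85.6425)) = 2·arctan(0.31982) ≈ 35.4704°.

35.470°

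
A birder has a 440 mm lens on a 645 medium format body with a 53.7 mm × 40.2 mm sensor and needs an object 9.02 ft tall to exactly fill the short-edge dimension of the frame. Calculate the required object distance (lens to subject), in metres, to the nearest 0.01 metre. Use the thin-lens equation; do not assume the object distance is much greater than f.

W: 9.02 ft × 304.8 mm/ft = 2749.30 mm.
Magnification m = h/W = dᵢ/dₒ; combined with 1/f = 1/dₒ + 1/dᵢ this gives dₒ = f·(1 + W/h).
dₒ = 440 mm × (1 + 2749.3/40.2) = 440 × 69.3904 ≈ 30531.796 mm = 30.5318 m.

30.53 m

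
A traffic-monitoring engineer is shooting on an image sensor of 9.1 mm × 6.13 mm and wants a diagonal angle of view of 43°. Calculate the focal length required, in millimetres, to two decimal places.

13.93 mm

Sensor diagonal = √(9.1² + 6.13²) = √120.3869 ≈ 10.9721 mm.
From α = 2·arctan(d/2f) we get f = d / (2·tan(α/2)).
With d = 10.9721 mm and α/2 = 21.5°, tan(α/2) ≈ 0.39391, so f ≈ 10.9721 / 0.78782 ≈ 13.9271 mm.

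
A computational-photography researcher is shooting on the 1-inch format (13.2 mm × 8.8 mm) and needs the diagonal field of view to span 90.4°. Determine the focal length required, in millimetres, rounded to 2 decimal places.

Sensor diagonal = √(13.2² + 8.8²) = √251.6800 ≈ 15.8644 mm.
From α = 2·arctan(d/2f) we get f = d / (2·tan(α/2)).
With d = 15.8644 mm and α/2 = 45.2°, tan(α/2) ≈ 1.00701, so f ≈ 15.8644 / 2.01401 ≈ 7.8770 mm.

7.88 mm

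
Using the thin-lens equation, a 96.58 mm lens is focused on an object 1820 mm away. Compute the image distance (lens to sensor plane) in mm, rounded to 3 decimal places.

101.992 mm

1/dᵢ = 1/f − 1/dₒ = 1/96.58 − 1/1820 = 0.0098047 mm⁻¹.
dᵢ = 1/0.0098047 ≈ 101.9923 mm.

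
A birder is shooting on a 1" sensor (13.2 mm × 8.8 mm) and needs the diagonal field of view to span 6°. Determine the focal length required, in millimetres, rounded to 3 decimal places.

151.356 mm

Sensor diagonal = √(13.2² + 8.8²) = √251.6800 ≈ 15.8644 mm.
From α = 2·arctan(d/2f) we get f = d / (2·tan(α/2)).
With d = 15.8644 mm and α/2 = 3°, tan(α/2) ≈ 0.05241, so f ≈ 15.8644 / 0.10482 ≈ 151.3556 mm.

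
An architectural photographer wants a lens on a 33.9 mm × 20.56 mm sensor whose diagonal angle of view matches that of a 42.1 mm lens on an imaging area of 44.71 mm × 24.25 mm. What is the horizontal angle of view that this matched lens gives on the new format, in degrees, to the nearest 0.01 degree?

Sensor diagonal = √(44.71² + 24.25²) = √2587.0466 ≈ 50.8630 mm.
Sensor diagonal = √(33.9² + 20.56²) = √1571.9236 ≈ 39.6475 mm.
Equal diagonal AOV ⇒ f₂ = f₁ · 39.6475/50.8630 = 42.1 × 0.77950 ≈ 32.8168 mm.
Horizontal AOV on the new format = 2·arctan(33.9 / (2 × 32.8168)) = 2·arctan(0.51650) ≈ 54.6331°.

54.63°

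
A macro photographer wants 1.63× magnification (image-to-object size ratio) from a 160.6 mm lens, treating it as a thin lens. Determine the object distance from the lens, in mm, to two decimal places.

259.13 mm

With m = dᵢ/dₒ and 1/f = 1/dₒ + 1/dᵢ, substituting dᵢ = m·dₒ gives 1/f = (1 + 1/m)/dₒ, hence dₒ = f·(1 + 1/m).
dₒ = 160.6 × (1 + 1/1.63) = 160.6 × 1.61350 ≈ 259.128 mm.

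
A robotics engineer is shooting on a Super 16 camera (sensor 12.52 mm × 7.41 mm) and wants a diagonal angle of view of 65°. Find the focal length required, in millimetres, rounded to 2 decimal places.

Sensor diagonal = √(12.52² + 7.41²) = √211.6585 ≈ 14.5485 mm.
From α = 2·arctan(d/2f) we get f = d / (2·tan(α/2)).
With d = 14.5485 mm and α/2 = 32.5°, tan(α/2) ≈ 0.63707, so f ≈ 14.5485 / 1.27414 ≈ 11.4183 mm.

11.42 mm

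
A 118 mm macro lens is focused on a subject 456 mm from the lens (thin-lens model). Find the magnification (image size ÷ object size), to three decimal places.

Thin lens: 1/f = 1/dₒ + 1/dᵢ → 1/dᵢ = 1/118 − 1/456 = 0.0062816 mm⁻¹, so dᵢ ≈ 159.1953 mm.
Magnification m = dᵢ/dₒ = 159.1953/456 ≈ 0.34911.

0.349×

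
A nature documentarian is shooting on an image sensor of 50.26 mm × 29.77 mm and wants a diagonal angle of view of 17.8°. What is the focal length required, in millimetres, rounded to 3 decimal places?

186.515 mm

Sensor diagonal = √(50.26² + 29.77²) = √3412.3205 ≈ 58.4151 mm.
From α = 2·arctan(d/2f) we get f = d / (2·tan(α/2)).
With d = 58.4151 mm and α/2 = 8.9°, tan(α/2) ≈ 0.15660, so f ≈ 58.4151 / 0.31319 ≈ 186.5154 mm.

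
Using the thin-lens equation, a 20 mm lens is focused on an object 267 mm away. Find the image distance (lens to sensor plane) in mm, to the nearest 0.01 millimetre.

21.62 mm

1/dᵢ = 1/f − 1/dₒ = 1/20 − 1/267 = 0.0462547 mm⁻¹.
dᵢ = 1/0.0462547 ≈ 21.6194 mm.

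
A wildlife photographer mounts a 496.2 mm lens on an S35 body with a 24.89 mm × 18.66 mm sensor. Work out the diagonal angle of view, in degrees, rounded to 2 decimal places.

3.59°

Sensor diagonal = √(24.89² + 18.66²) = √967.7077 ≈ 31.1080 mm.
Angle of view α = 2·arctan(d/2f) with d = 31.1080 mm and f = 496.2 mm.
d/2f = 0.03135; arctan(0.03135) ≈ 1.7954°, so α ≈ 3.5908°.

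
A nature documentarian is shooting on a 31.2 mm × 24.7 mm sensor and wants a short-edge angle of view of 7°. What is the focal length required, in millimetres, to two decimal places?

201.92 mm

From α = 2·arctan(h/2f) we get f = h / (2·tan(α/2)).
With h = 24.7 mm and α/2 = 3.5°, tan(α/2) ≈ 0.06116, so f ≈ 24.7 / 0.12233 ≈ 201.9207 mm.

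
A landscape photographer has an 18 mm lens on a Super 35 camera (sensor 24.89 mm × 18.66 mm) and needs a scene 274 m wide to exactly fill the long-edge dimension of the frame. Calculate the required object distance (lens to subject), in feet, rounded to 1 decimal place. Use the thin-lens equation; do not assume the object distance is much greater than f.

W: 274 m = 274000 mm.
Magnification m = w/W = dᵢ/dₒ; combined with 1/f = 1/dₒ + 1/dᵢ this gives dₒ = f·(1 + W/w).
dₒ = 18 mm × (1 + 274000/24.89) = 18 × 11009.4371 ≈ 198169.868 mm = 198169.868/304.8 ft = 650.164 ft.

650.2 ft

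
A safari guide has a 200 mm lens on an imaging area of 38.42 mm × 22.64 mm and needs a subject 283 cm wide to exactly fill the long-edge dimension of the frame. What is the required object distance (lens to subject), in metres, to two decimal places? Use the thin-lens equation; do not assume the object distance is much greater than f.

W: 283 cm = 2830 mm.
Magnification m = w/W = dᵢ/dₒ; combined with 1/f = 1/dₒ + 1/dᵢ this gives dₒ = f·(1 + W/w).
dₒ = 200 mm × (1 + 2830/38.42) = 200 × 74.6596 ≈ 14931.910 mm = 14.9319 m.

14.93 m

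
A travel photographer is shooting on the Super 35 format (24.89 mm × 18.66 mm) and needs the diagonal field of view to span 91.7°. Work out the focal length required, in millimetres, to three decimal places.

15.099 mm

Sensor diagonal = √(24.89² + 18.66²) = √967.7077 ≈ 31.1080 mm.
From α = 2·arctan(d/2f) we get f = d / (2·tan(α/2)).
With d = 31.1080 mm and α/2 = 45.85°, tan(α/2) ≈ 1.03012, so f ≈ 31.1080 / 2.06024 ≈ 15.0992 mm.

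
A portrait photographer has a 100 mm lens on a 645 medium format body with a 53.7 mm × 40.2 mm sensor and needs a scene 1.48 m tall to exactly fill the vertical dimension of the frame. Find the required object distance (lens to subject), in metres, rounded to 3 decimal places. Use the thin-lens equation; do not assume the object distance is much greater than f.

3.782 m

W: 1.48 m = 1480 mm.
Magnification m = h/W = dᵢ/dₒ; combined with 1/f = 1/dₒ + 1/dᵢ this gives dₒ = f·(1 + W/h).
dₒ = 100 mm × (1 + 1480/40.2) = 100 × 37.8159 ≈ 3781.592 mm = 3.78159 m.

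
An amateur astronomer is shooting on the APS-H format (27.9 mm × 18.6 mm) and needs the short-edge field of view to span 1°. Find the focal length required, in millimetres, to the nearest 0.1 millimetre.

1065.7 mm

From α = 2·arctan(h/2f) we get f = h / (2·tan(α/2)).
With h = 18.6 mm and α/2 = 0.5°, tan(α/2) ≈ 0.00873, so f ≈ 18.6 / 0.01745 ≈ 1065.6744 mm.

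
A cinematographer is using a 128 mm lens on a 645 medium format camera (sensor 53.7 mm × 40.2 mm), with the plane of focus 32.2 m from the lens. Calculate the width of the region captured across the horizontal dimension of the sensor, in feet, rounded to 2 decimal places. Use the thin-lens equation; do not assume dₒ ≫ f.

44.14 ft

dₒ: 32.2 m = 32200 mm.
Similar triangles through the lens centre give W/dₒ = w/dᵢ; with 1/f = 1/dₒ + 1/dᵢ this gives W = w·(dₒ − f)/f.
W = 53.7 mm × (32200 − 128) / 128 = 53.7 × 250.5625 ≈ 13455.206 mm = 13455.206/304.8 ft = 44.1444 ft.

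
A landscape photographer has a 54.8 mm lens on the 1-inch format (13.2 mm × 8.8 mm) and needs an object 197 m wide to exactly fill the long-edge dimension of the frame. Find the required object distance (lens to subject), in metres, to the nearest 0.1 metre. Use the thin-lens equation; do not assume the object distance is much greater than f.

W: 197 m = 197000 mm.
Magnification m = w/W = dᵢ/dₒ; combined with 1/f = 1/dₒ + 1/dᵢ this gives dₒ = f·(1 + W/w).
dₒ = 54.8 mm × (1 + 197000/13.2) = 54.8 × 14925.2424 ≈ 817903.285 mm = 817.903 m.

817.9 m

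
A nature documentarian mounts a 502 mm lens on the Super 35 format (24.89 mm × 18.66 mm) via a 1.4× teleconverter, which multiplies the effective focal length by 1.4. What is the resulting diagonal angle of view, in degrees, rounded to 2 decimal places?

2.54°

Effective focal length f = 502 × 1.4 = 702.8 mm.
Sensor diagonal = √(24.89² + 18.66²) = √967.7077 ≈ 31.1080 mm.
α = 2·arctan(31.108 / (2 × 702.8)) = 2·arctan(0.02213) ≈ 2.5357°.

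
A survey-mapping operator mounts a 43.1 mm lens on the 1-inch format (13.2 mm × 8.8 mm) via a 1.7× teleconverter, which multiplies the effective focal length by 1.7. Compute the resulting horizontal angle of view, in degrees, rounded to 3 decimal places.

10.294°

Effective focal length f = 43.1 × 1.7 = 73.27 mm.
α = 2·arctan(13.2 / (2 × 73.27)) = 2·arctan(0.09008) ≈ 10.2944°.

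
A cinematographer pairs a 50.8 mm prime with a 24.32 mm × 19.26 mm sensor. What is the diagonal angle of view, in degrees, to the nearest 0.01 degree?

Sensor diagonal = √(24.32² + 19.26²) = √962.4100 ≈ 31.0227 mm.
Angle of view α = 2·arctan(d/2f) with d = 31.0227 mm and f = 50.8 mm.
d/2f = 0.30534; arctan(0.30534) ≈ 16.9796°, so α ≈ 33.9592°.

33.96°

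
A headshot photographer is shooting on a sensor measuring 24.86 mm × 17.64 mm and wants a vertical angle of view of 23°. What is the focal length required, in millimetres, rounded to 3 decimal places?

43.352 mm

From α = 2·arctan(h/2f) we get f = h / (2·tan(α/2)).
With h = 17.64 mm and α/2 = 11.5°, tan(α/2) ≈ 0.20345, so f ≈ 17.64 / 0.40690 ≈ 43.3517 mm.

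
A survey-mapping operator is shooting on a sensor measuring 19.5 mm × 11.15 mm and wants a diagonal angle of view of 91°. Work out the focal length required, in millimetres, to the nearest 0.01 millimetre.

Sensor diagonal = √(19.5² + 11.15²) = √504.5725 ≈ 22.4627 mm.
From α = 2·arctan(d/2f) we get f = d / (2·tan(α/2)).
With d = 22.4627 mm and α/2 = 45.5°, tan(α/2) ≈ 1.01761, so f ≈ 22.4627 / 2.03521 ≈ 11.0370 mm.

11.04 mm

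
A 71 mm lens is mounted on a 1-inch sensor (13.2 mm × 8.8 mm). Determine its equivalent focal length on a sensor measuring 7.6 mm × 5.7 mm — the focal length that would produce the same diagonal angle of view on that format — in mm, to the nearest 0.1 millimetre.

42.5 mm

Sensor diagonal = √(13.2² + 8.8²) = √251.6800 ≈ 15.8644 mm.
Sensor diagonal = √(7.6² + 5.7²) = √90.2500 ≈ 9.5000 mm.
Equal angle of view means equal diagonal/f ratio, so f₂ = f₁ · (diagonal₂/diagonal₁) = 71 × 9.5000/15.8644.
f₂ = 71 × 0.59882 ≈ 42.517 mm.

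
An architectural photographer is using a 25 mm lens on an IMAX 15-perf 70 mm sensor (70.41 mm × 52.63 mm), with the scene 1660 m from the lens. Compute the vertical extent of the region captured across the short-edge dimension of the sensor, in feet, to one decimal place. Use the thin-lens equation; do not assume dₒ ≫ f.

dₒ: 1660 m = 1.66e+06 mm.
Similar triangles through the lens centre give W/dₒ = h/dᵢ; with 1/f = 1/dₒ + 1/dᵢ this gives W = h·(dₒ − f)/f.
W = 52.63 mm × (1.66e+06 − 25) / 25 = 52.63 × 66399.0000 ≈ 3494579.370 mm = 3494579.370/304.8 ft = 11465.2 ft.

11465.2 ft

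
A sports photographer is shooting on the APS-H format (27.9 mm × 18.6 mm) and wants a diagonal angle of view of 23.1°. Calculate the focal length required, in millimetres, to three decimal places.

Sensor diagonal = √(27.9² + 18.6²) = √1124.3700 ≈ 33.5316 mm.
From α = 2·arctan(d/2f) we get f = d / (2·tan(α/2)).
With d = 33.5316 mm and α/2 = 11.55°, tan(α/2) ≈ 0.20436, so f ≈ 33.5316 / 0.40872 ≈ 82.0401 mm.

82.040 mm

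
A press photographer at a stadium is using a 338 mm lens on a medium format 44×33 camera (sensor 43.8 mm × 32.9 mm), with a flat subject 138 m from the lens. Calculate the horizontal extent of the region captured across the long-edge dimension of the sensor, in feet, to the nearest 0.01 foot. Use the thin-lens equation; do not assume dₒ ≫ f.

58.53 ft

dₒ: 138 m = 138000 mm.
Similar triangles through the lens centre give W/dₒ = w/dᵢ; with 1/f = 1/dₒ + 1/dᵢ this gives W = w·(dₒ − f)/f.
W = 43.8 mm × (138000 − 338) / 338 = 43.8 × 407.2840 ≈ 17839.040 mm = 17839.040/304.8 ft = 58.527 ft.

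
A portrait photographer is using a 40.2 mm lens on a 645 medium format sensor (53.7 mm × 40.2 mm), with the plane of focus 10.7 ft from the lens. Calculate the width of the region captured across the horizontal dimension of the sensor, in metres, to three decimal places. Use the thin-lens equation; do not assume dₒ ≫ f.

dₒ: 10.7 ft × 304.8 mm/ft = 3261.36 mm.
Similar triangles through the lens centre give W/dₒ = w/dᵢ; with 1/f = 1/dₒ + 1/dᵢ this gives W = w·(dₒ − f)/f.
W = 53.7 mm × (3261.36 − 40.2) / 40.2 = 53.7 × 80.1284 ≈ 4302.893 mm = 4.30289 m.

4.303 m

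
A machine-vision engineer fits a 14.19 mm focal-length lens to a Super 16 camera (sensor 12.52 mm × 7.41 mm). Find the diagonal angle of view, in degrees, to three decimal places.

54.282°

Sensor diagonal = √(12.52² + 7.41²) = √211.6585 ≈ 14.5485 mm.
Angle of view α = 2·arctan(d/2f) with d = 14.5485 mm and f = 14.19 mm.
d/2f = 0.51263; arctan(0.51263) ≈ 27.1411°, so α ≈ 54.2822°.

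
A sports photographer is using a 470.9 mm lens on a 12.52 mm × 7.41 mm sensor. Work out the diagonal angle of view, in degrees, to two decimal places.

1.77°

Sensor diagonal = √(12.52² + 7.41²) = √211.6585 ≈ 14.5485 mm.
Angle of view α = 2·arctan(d/2f) with d = 14.5485 mm and f = 470.9 mm.
d/2f = 0.01545; arctan(0.01545) ≈ 0.8850°, so α ≈ 1.7700°.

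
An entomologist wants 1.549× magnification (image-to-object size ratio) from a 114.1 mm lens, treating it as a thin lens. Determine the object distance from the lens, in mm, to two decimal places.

With m = dᵢ/dₒ and 1/f = 1/dₒ + 1/dᵢ, substituting dᵢ = m·dₒ gives 1/f = (1 + 1/m)/dₒ, hence dₒ = f·(1 + 1/m).
dₒ = 114.1 × (1 + 1/1.549) = 114.1 × 1.64558 ≈ 187.760 mm.

187.76 mm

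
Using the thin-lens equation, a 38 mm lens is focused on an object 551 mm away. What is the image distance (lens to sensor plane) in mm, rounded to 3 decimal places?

40.815 mm

1/dᵢ = 1/f − 1/dₒ = 1/38 − 1/551 = 0.0245009 mm⁻¹.
dᵢ = 1/0.0245009 ≈ 40.8148 mm.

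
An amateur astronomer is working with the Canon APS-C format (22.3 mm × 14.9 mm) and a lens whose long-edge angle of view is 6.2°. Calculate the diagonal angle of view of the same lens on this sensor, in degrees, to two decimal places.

7.45°

From the long-edge AOV: f = 22.3 / (2·tan(3.1°)) = 22.3 / 0.10832 ≈ 205.8789 mm.
Sensor diagonal = √(22.3² + 14.9²) = √719.3000 ≈ 26.8198 mm.
Diagonal AOV = 2·arctan(26.8198 / (2 × 205.8789)) = 2·arctan(0.06513) ≈ 7.4534°.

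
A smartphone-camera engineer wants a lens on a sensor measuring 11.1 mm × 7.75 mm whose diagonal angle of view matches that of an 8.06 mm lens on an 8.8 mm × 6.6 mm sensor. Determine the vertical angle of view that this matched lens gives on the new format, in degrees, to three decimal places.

Sensor diagonal = √(8.8² + 6.6²) = √121.0000 ≈ 11.0000 mm.
Sensor diagonal = √(11.1² + 7.75²) = √183.2725 ≈ 13.5378 mm.
Equal diagonal AOV ⇒ f₂ = f₁ · 13.5378/11.0000 = 8.06 × 1.23071 ≈ 9.9195 mm.
Vertical AOV on the new format = 2·arctan(7.75 / (2 × 9.9195)) = 2·arctan(0.39064) ≈ 42.6756°.

42.676°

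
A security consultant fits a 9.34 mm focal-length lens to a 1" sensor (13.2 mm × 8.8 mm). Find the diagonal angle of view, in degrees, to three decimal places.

80.681°

Sensor diagonal = √(13.2² + 8.8²) = √251.6800 ≈ 15.8644 mm.
Angle of view α = 2·arctan(d/2f) with d = 15.8644 mm and f = 9.34 mm.
d/2f = 0.84927; arctan(0.84927) ≈ 40.3404°, so α ≈ 80.6807°.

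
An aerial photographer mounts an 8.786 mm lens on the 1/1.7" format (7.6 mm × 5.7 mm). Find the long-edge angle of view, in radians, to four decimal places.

Angle of view α = 2·arctan(w/2f) with w = 7.6 mm and f = 8.786 mm.
w/2f = 0.43251; arctan(0.43251) ≈ 0.4082 rad, so α ≈ 0.8164 rad.

0.8164 rad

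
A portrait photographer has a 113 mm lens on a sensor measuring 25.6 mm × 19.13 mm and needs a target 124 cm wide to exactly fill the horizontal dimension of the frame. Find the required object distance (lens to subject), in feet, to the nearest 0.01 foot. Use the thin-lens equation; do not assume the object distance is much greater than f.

18.33 ft

W: 124 cm = 1240 mm.
Magnification m = w/W = dᵢ/dₒ; combined with 1/f = 1/dₒ + 1/dᵢ this gives dₒ = f·(1 + W/w).
dₒ = 113 mm × (1 + 1240/25.6) = 113 × 49.4375 ≈ 5586.438 mm = 5586.438/304.8 ft = 18.3282 ft.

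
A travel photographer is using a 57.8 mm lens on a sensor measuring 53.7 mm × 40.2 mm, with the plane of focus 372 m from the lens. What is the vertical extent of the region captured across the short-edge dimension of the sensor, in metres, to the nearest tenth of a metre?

258.7 m

dₒ: 372 m = 372000 mm.
Similar triangles through the lens centre give W/dₒ = h/dᵢ; with 1/f = 1/dₒ + 1/dᵢ this gives W = h·(dₒ − f)/f.
W = 40.2 mm × (372000 − 57.8) / 57.8 = 40.2 × 6434.9862 ≈ 258686.444 mm = 258.686 m.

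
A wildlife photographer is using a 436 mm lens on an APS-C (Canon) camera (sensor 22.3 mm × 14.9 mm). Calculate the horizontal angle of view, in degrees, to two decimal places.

Angle of view α = 2·arctan(w/2f) with w = 22.3 mm and f = 436 mm.
w/2f = 0.02557; arctan(0.02557) ≈ 1.4649°, so α ≈ 2.9299°.

2.93°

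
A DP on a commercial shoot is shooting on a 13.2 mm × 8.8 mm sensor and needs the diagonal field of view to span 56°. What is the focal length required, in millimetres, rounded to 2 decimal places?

14.92 mm

Sensor diagonal = √(13.2² + 8.8²) = √251.6800 ≈ 15.8644 mm.
From α = 2·arctan(d/2f) we get f = d / (2·tan(α/2)).
With d = 15.8644 mm and α/2 = 28°, tan(α/2) ≈ 0.53171, so f ≈ 15.8644 / 1.06342 ≈ 14.9183 mm.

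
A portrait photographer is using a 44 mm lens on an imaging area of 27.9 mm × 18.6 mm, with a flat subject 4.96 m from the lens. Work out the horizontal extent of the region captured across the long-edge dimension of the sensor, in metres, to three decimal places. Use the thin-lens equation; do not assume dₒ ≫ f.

dₒ: 4.96 m = 4960 mm.
Similar triangles through the lens centre give W/dₒ = w/dᵢ; with 1/f = 1/dₒ + 1/dᵢ this gives W = w·(dₒ − f)/f.
W = 27.9 mm × (4960 − 44) / 44 = 27.9 × 111.7273 ≈ 3117.191 mm = 3.11719 m.

3.117 m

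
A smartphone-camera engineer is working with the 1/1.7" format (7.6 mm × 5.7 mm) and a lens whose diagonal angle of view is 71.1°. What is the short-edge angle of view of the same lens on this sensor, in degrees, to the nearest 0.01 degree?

Sensor diagonal = √(7.6² + 5.7²) = √90.2500 ≈ 9.5000 mm.
From the diagonal AOV: f = 9.5000 / (2·tan(35.55°)) = 9.5000 / 1.42922 ≈ 6.6470 mm.
Short-edge AOV = 2·arctan(5.7 / (2 × 6.6470)) = 2·arctan(0.42877) ≈ 46.4160°.

46.42°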